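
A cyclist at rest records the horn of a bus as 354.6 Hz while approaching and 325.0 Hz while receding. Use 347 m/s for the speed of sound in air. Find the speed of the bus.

f₁/f₂ = (v + v_s)/(v − v_s), so v_s = v · (f₁ − f₂)/(f₁ + f₂).
v_s = 347 × (354.6 − 325.0)/(354.6 + 325.0) = 347 × 29.6/679.6 ≈ 15.1 m/s.

15.1 m/s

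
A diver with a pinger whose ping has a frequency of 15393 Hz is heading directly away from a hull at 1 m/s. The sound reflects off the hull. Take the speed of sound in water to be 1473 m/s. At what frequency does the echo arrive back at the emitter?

15372 Hz

The hull receives the sound from a moving source: f₁ = f₀ · v/(v + v_e) = 15393 × 1473/1474 ≈ 15383 Hz.
On the return leg the diver with a pinger is a moving observer: f₂ = f₁ · (v − v_e)/v = 15383 × 1472/1473 ≈ 15372 Hz.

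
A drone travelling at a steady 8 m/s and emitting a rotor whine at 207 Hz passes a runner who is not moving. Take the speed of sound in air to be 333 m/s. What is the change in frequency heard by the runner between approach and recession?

9.95 Hz

Approaching: f₁ = f · v/(v − v_s) = 207 × 333/325 ≈ 212.10 Hz.
Receding: f₂ = f · v/(v + v_s) = 207 × 333/341 ≈ 202.14 Hz.
Drop: f₁ − f₂ = 2f·v·v_s/(v² − v_s²) = 2 × 207 × 333 × 8/(333² − 8²) ≈ 9.95 Hz.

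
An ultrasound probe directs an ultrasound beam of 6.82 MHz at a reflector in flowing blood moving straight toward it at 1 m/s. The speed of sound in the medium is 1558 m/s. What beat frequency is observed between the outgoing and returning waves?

8760 Hz

The reflector in flowing blood first receives the wave as a moving observer: f₁ = f₀ · (v + u)/v = 6.82 × (1558 + 1)/1558 ≈ 6.82438 MHz.
On reflection it acts as a source moving toward the stationary detector: f₂ = f₁ · v/(v − u) = 6.82438 × 1558/1557 ≈ 6.82876 MHz.
Equivalently f₂ = f₀ · (v + u)/(v − u).
Beat frequency (with f₀ = 6820000 Hz): |f₂ − f₀| = 2u·f₀/(v − u) = 2 × 1 × 6820000/1557 ≈ 8760 Hz.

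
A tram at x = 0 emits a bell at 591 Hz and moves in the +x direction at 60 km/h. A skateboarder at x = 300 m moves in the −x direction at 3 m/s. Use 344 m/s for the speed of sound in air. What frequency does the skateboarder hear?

627 Hz

60 km/h = 16.67 m/s.
The observer lies on the +x side, so the source is heading toward the observer and the observer is heading toward the source.
With source approaching and observer approaching, f' = f · (v + v_o)/(v − v_s).
f' = 591 × (344 + 3)/(344 − 16.67) = 591 × 347/327.33 ≈ 627 Hz.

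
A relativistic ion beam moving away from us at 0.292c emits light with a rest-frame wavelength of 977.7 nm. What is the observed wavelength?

1320.7 nm

Relativistic Doppler for wavelength: λ' = λ₀ · √((1 + β)/(1 − β)).
λ' = 977.7 × √(1.2920/0.7080) = 977.7 × 1.35087 ≈ 1320.7 nm.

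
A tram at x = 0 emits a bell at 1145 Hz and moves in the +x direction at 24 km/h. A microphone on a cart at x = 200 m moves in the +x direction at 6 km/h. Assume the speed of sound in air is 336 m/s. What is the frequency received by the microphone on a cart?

24 km/h = 6.667 m/s; 6 km/h = 1.667 m/s.
The observer lies on the +x side, so the source is heading toward the observer and the observer is heading away from the source.
General Doppler shift: f' = f · (v − v_o)/(v − v_s).
f' = 1145 × (336 − 1.667)/(336 − 6.667) = 1145 × 334.33/329.33 ≈ 1162 Hz.

1162 Hz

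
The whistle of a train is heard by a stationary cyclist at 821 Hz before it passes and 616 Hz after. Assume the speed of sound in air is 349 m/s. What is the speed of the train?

f₁/f₂ = (v + v_s)/(v − v_s), so v_s = v · (f₁ − f₂)/(f₁ + f₂).
v_s = 349 × (821 − 616)/(821 + 616) = 349 × 205/1437 ≈ 50 m/s.

50 m/s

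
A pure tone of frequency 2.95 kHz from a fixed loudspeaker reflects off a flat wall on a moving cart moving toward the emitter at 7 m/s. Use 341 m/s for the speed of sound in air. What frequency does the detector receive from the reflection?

The flat wall on a moving cart first receives the wave as a moving observer: f₁ = f₀ · (v + u)/v = 2.95 × (341 + 7)/341 ≈ 3.01 kHz.
On reflection it acts as a source moving toward the stationary detector: f₂ = f₁ · v/(v − u) = 3.01 × 341/334 ≈ 3.07 kHz.

3.07 kHz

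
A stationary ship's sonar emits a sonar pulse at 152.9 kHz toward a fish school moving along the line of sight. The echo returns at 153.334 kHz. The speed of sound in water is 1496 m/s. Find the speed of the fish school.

2.12 m/s

Double Doppler shift off a moving reflector: f₂ = f₀ · (v + u)/(v − u) (u > 0 toward emitter).
Rearranging, u = v · (f₂ − f₀)/(f₂ + f₀) = 1496 × 0.434/306.234 ≈ 2.12 m/s.
So the fish school is moving at 2.12 m/s toward the emitter.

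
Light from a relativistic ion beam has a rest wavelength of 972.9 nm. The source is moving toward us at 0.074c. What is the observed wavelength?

903.4 nm

Relativistic Doppler for wavelength: λ' = λ₀ · √((1 − β)/(1 + β)).
λ' = 972.9 × √(0.9260/1.0740) = 972.9 × 0.92855 ≈ 903.4 nm.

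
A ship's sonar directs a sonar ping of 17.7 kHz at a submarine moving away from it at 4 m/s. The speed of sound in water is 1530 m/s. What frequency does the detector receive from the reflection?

17.61 kHz

The submarine first receives the wave as a moving observer: f₁ = f₀ · (v − u)/v = 17.7 × (1530 − 4)/1530 ≈ 17.65 kHz.
The reflection then acts as a moving source: f₂ = f₁ · v/(v + u) ≈ 17.61 kHz.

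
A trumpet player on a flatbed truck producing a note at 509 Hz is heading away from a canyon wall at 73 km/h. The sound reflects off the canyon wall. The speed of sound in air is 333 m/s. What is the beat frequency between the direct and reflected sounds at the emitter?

58.4 Hz

73 km/h = 20.28 m/s.
The canyon wall receives the sound from a moving source: f₁ = f₀ · v/(v + v_e) = 509 × 333/353.28 ≈ 479.8 Hz.
On the return leg the trumpet player on a flatbed truck is a moving observer: f₂ = f₁ · (v − v_e)/v = 479.8 × 312.72/333 ≈ 450.6 Hz.
Equivalently f₂ = f₀ · (v − v_e)/(v + v_e).
Beat against the emitted tone: |f₂ − f₀| = 2v_e·f₀/(v + v_e) = 2 × 20.28 × 509/353.28 ≈ 58.4 Hz.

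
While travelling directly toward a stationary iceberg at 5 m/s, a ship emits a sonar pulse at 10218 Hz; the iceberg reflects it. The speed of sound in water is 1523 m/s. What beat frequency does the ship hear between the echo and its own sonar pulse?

The iceberg receives the sound from a moving source: f₁ = f₀ · v/(v − v_e) = 10218 × 1523/1518 ≈ 10251.7 Hz.
On the return leg the ship is a moving observer: f₂ = f₁ · (v + v_e)/v = 10251.7 × 1528/1523 ≈ 10285.3 Hz.
Equivalently f₂ = f₀ · (v + v_e)/(v − v_e).
Beat against the emitted tone: |f₂ − f₀| = 2v_e·f₀/(v − v_e) = 2 × 5 × 10218/1518 ≈ 67 Hz.

67 Hz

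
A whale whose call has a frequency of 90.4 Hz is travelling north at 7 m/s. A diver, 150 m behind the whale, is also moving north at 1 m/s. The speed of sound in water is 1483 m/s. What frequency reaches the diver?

The diver is behind, so the whale is moving away from it while the diver is moving toward the whale.
Both move, so f' = f · (v + v_o)/(v + v_s).
f' = 90.4 × (1483 + 1)/(1483 + 7) = 90.4 × 1484/1490 ≈ 90 Hz.

90 Hz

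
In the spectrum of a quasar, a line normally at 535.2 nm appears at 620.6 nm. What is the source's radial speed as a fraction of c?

0.147

λ'/λ₀ = 1.1596 > 1 (redshift), so the source is receding.
λ'/λ₀ = √((1 + β)/(1 − β)) for a receding source ⇒ β = (r² − 1)/(r² + 1) with r = λ'/λ₀.
β = (1.3446 − 1)/(1.3446 + 1) ≈ 0.147.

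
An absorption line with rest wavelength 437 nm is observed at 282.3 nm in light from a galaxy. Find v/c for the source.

0.411c

λ'/λ₀ = 0.6460 < 1 (blueshift), so the source is approaching.
λ'/λ₀ = √((1 − β)/(1 + β)) for an approaching source ⇒ β = (1 − r²)/(1 + r²) with r = λ'/λ₀.
β = (1 − 0.4173)/(1 + 0.4173) ≈ 0.411.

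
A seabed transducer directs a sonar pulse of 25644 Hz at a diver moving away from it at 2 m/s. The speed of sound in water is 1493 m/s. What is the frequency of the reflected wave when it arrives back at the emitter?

At the diver (a moving observer), f₁ = f₀ · (v − u)/v = 25644 × 1491/1493 ≈ 25610 Hz.
On reflection it acts as a source moving away from the stationary detector: f₂ = f₁ · v/(v + u) = 25610 × 1493/1495 ≈ 25575 Hz.
Equivalently f₂ = f₀ · (v − u)/(v + u).

25575 Hz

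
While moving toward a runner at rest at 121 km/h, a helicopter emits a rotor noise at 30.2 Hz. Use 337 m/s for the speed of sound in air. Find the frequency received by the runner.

33.5 Hz

121 km/h = 33.61 m/s.
Moving source, stationary observer: f' = f · v/(v − v_s) since the source is approaching.
f' = 30.2 × 337/(337 − 33.61) = 30.2 × 337/303.4 ≈ 33.5 Hz.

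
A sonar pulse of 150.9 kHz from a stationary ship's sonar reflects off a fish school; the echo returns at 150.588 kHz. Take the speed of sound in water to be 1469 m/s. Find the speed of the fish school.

1.52 m/s

Double Doppler shift off a moving reflector: f₂ = f₀ · (v + u)/(v − u) (u > 0 toward emitter).
Rearranging, u = v · (f₂ − f₀)/(f₂ + f₀) = 1469 × -0.312/301.488 ≈ -1.52 m/s.
So the fish school is moving at 1.52 m/s away from the emitter.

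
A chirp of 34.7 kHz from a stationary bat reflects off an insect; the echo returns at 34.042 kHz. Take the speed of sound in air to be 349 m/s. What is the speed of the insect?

3.3 m/s

Double Doppler shift off a moving reflector: f₂ = f₀ · (v + u)/(v − u) (u > 0 toward emitter).
Rearranging, u = v · (f₂ − f₀)/(f₂ + f₀) = 349 × -0.658/68.742 ≈ -3.3 m/s.
So the insect is moving at 3.3 m/s away from the emitter.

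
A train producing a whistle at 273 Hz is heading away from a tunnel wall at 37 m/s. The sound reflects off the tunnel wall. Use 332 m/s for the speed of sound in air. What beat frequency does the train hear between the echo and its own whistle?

The tunnel wall receives the sound from a moving source: f₁ = f₀ · v/(v + v_e) = 273 × 332/369 ≈ 245.6 Hz.
On the return leg the train is a moving observer: f₂ = f₁ · (v − v_e)/v = 245.6 × 295/332 ≈ 218.3 Hz.
Beat against the emitted tone: |f₂ − f₀| = 2v_e·f₀/(v + v_e) = 2 × 37 × 273/369 ≈ 54.7 Hz.

54.7 Hz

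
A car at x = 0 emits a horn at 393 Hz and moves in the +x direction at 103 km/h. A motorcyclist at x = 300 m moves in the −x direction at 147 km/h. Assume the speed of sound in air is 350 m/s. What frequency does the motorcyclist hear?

103 km/h = 28.61 m/s; 147 km/h = 40.83 m/s.
The observer lies on the +x side, so the source is heading toward the observer and the observer is heading toward the source.
General Doppler shift: f' = f · (v + v_o)/(v − v_s).
f' = 393 × (350 + 40.83)/(350 − 28.61) = 393 × 390.83/321.39 ≈ 478 Hz.

478 Hz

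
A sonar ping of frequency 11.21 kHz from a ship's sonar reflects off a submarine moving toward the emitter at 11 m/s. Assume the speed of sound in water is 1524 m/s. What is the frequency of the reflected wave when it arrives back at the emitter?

The submarine first receives the wave as a moving observer: f₁ = f₀ · (v + u)/v = 11.21 × (1524 + 11)/1524 ≈ 11.29 kHz.
On reflection it acts as a source moving toward the stationary detector: f₂ = f₁ · v/(v − u) = 11.29 × 1524/1513 ≈ 11.37 kHz.
Equivalently f₂ = f₀ · (v + u)/(v − u).

11.37 kHz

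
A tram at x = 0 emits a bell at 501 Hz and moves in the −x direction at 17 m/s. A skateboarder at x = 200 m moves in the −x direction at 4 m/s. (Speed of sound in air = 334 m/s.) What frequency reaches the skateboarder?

The observer lies on the +x side, so the source is heading away from the observer and the observer is heading toward the source.
With source receding and observer approaching, f' = f · (v + v_o)/(v + v_s).
f' = 501 × (334 + 4)/(334 + 17) = 501 × 338/351 ≈ 482 Hz.

482 Hz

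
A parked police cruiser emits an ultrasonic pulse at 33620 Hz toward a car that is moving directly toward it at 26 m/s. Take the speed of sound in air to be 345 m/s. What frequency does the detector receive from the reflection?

39100 Hz

At the car (a moving observer), f₁ = f₀ · (v + u)/v = 33620 × 371/345 ≈ 36154 Hz.
On reflection it acts as a source moving toward the stationary detector: f₂ = f₁ · v/(v − u) = 36154 × 345/319 ≈ 39100 Hz.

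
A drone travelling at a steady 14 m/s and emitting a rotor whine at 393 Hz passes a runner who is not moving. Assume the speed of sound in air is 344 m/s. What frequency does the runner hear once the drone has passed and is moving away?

Receding: f₂ = f · v/(v + v_s) = 393 × 344/358 ≈ 378 Hz.

378 Hz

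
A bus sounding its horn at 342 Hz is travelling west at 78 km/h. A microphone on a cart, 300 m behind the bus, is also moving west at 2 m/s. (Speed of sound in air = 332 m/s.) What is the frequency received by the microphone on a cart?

323 Hz

78 km/h = 21.67 m/s.
The microphone on a cart is behind, so the bus is moving away from it while the microphone on a cart is moving toward the bus.
General Doppler shift: f' = f · (v + v_o)/(v + v_s).
f' = 342 × (332 + 2)/(332 + 21.67) = 342 × 334/353.67 ≈ 323 Hz.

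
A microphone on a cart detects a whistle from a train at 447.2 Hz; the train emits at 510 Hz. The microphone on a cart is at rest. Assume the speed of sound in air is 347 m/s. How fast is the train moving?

49 m/s

f' < f, so the train is receding.
f' = f · v/(v + v_s) ⇒ v_s = v · |1 − f/f'|.
v_s = 347 × |1 − 510/447.2| = 347 × 0.1404 ≈ 49 m/s.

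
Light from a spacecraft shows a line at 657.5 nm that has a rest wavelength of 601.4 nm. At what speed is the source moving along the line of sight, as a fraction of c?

λ'/λ₀ = 1.0933 > 1 (redshift), so the source is receding.
λ'/λ₀ = √((1 + β)/(1 − β)) for a receding source ⇒ β = (r² − 1)/(r² + 1) with r = λ'/λ₀.
β = (1.1953 − 1)/(1.1953 + 1) ≈ 0.089.

0.089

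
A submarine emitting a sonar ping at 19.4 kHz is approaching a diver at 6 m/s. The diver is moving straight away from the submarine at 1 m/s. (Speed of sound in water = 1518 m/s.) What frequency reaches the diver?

19.46 kHz

General Doppler shift: f' = f · (v − v_o)/(v − v_s).
f' = 19.4 × (1518 − 1)/(1518 − 6) = 19.4 × 1517/1512 ≈ 19.46 kHz.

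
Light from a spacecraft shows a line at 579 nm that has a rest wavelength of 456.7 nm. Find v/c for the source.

0.233

λ'/λ₀ = 1.2678 > 1 (redshift), so the source is receding.
λ'/λ₀ = √((1 + β)/(1 − β)) for a receding source ⇒ β = (r² − 1)/(r² + 1) with r = λ'/λ₀.
β = (1.6073 − 1)/(1.6073 + 1) ≈ 0.233.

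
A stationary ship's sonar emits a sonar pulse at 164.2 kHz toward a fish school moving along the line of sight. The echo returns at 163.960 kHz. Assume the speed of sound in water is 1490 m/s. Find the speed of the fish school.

Double Doppler shift off a moving reflector: f₂ = f₀ · (v + u)/(v − u) (u > 0 toward emitter).
Rearranging, u = v · (f₂ − f₀)/(f₂ + f₀) = 1490 × -0.240/328.160 ≈ -1.09 m/s.
So the fish school is moving at 1.09 m/s away from the emitter.

1.09 m/s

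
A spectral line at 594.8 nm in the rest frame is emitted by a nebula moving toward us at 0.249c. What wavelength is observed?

Relativistic Doppler for wavelength: λ' = λ₀ · √((1 − β)/(1 + β)).
λ' = 594.8 × √(0.7510/1.2490) = 594.8 × 0.77542 ≈ 461.2 nm.

461.2 nm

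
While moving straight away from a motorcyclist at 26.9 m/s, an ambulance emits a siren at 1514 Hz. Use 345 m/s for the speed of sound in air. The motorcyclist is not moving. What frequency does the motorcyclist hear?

1404 Hz

With the source moving away from a stationary observer, f' = f · v/(v + v_s).
f' = 1514 × 345/(345 + 26.9) = 1514 × 345/371.9 ≈ 1404 Hz.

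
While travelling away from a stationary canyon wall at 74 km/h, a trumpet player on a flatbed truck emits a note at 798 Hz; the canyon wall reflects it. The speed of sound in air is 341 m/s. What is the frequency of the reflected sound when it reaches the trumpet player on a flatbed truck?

707 Hz

74 km/h = 20.56 m/s.
The canyon wall receives the sound from a moving source: f₁ = f₀ · v/(v + v_e) = 798 × 341/361.56 ≈ 753 Hz.
On the return leg the trumpet player on a flatbed truck is a moving observer: f₂ = f₁ · (v − v_e)/v = 753 × 320.44/341 ≈ 707 Hz.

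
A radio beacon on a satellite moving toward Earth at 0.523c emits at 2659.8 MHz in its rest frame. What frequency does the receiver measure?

4752.7 MHz

Relativistic Doppler for frequency: f' = f₀ · √((1 + β)/(1 − β)).
f' = 2659.8 × √(1.5230/0.4770) = 2659.8 × 1.78686 ≈ 4752.7 MHz.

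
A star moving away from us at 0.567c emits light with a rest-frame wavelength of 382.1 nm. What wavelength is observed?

Relativistic Doppler for wavelength: λ' = λ₀ · √((1 + β)/(1 − β)).
λ' = 382.1 × √(1.5670/0.4330) = 382.1 × 1.90235 ≈ 726.9 nm.

726.9 nm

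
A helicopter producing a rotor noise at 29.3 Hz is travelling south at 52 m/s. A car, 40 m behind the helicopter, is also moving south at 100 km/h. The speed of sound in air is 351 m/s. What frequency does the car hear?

27.5 Hz

100 km/h = 27.78 m/s.
The car is behind, so the helicopter is moving away from it while the car is moving toward the helicopter.
With source receding and observer approaching, f' = f · (v + v_o)/(v + v_s).
f' = 29.3 × (351 + 27.78)/(351 + 52) = 29.3 × 378.78/403 ≈ 27.5 Hz.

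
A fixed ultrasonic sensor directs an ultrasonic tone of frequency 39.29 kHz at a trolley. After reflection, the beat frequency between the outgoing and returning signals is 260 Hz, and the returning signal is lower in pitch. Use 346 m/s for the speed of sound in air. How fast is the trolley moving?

Double Doppler shift off a moving reflector: f₂ = f₀ · (v + u)/(v − u) (u > 0 toward emitter).
Returning signal is lower, so f₂ = f₀ − Δf = 39290 − 260 = 39030 Hz.
Rearranging, u = v · (f₂ − f₀)/(f₂ + f₀) = 346 × -260/78320 ≈ -1.15 m/s.
So the trolley is moving at 1.15 m/s away from the emitter.

1.15 m/s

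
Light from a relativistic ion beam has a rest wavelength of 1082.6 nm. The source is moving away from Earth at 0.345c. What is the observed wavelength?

1551.3 nm

Relativistic Doppler for wavelength: λ' = λ₀ · √((1 + β)/(1 − β)).
λ' = 1082.6 × √(1.3450/0.6550) = 1082.6 × 1.43298 ≈ 1551.3 nm.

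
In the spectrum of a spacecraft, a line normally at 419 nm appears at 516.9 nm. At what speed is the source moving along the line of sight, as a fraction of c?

0.207

λ'/λ₀ = 1.2337 > 1 (redshift), so the source is receding.
λ'/λ₀ = √((1 + β)/(1 − β)) for a receding source ⇒ β = (r² − 1)/(r² + 1) with r = λ'/λ₀.
β = (1.5219 − 1)/(1.5219 + 1) ≈ 0.207.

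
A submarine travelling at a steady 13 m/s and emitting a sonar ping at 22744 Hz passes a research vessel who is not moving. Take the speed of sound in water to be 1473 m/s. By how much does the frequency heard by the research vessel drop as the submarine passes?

401 Hz

Approaching: f₁ = f · v/(v − v_s) = 22744 × 1473/1460 ≈ 22947 Hz.
Receding: f₂ = f · v/(v + v_s) = 22744 × 1473/1486 ≈ 22545 Hz.
Drop: f₁ − f₂ = 2f·v·v_s/(v² − v_s²) = 2 × 22744 × 1473 × 13/(1473² − 13²) ≈ 401 Hz.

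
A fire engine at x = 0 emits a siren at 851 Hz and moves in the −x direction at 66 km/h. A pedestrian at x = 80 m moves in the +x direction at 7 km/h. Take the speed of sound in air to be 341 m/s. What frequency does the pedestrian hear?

66 km/h = 18.33 m/s; 7 km/h = 1.944 m/s.
The observer lies on the +x side, so the source is heading away from the observer and the observer is heading away from the source.
Both move, so f' = f · (v − v_o)/(v + v_s).
f' = 851 × (341 − 1.944)/(341 + 18.33) = 851 × 339.06/359.33 ≈ 803 Hz.

803 Hz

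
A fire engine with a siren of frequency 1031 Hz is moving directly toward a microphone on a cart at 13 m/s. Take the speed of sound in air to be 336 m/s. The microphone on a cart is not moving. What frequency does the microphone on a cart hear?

1072 Hz

Only the source moves, toward the listener, so f' = f · v/(v − v_s).
f' = 1031 × 336/(336 − 13) = 1031 × 336/323 ≈ 1072 Hz.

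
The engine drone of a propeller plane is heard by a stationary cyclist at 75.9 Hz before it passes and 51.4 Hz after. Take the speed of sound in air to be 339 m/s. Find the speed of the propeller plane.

f₁/f₂ = (v + v_s)/(v − v_s), so v_s = v · (f₁ − f₂)/(f₁ + f₂).
v_s = 339 × (75.9 − 51.4)/(75.9 + 51.4) = 339 × 24.5/127.3 ≈ 65 m/s.

65 m/s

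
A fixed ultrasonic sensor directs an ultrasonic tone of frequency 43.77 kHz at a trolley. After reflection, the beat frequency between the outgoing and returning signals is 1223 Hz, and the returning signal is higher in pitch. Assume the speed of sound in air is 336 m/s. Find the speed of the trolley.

4.6 m/s

Double Doppler shift off a moving reflector: f₂ = f₀ · (v + u)/(v − u) (u > 0 toward emitter).
Returning signal is higher, so f₂ = f₀ + Δf = 43770 + 1223 = 44993 Hz.
Rearranging, u = v · (f₂ − f₀)/(f₂ + f₀) = 336 × 1223/88763 ≈ 4.6 m/s.
So the trolley is moving at 4.6 m/s toward the emitter.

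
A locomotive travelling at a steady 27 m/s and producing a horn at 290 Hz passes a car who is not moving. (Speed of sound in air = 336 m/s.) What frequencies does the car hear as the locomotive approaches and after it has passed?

Approaching: f₁ = f · v/(v − v_s) = 290 × 336/309 ≈ 315 Hz.
Receding: f₂ = f · v/(v + v_s) = 290 × 336/363 ≈ 268 Hz.

315 Hz approaching; 268 Hz receding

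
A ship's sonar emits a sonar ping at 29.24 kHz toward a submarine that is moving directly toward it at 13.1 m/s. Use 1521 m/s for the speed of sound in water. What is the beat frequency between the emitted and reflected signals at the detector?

The submarine first receives the wave as a moving observer: f₁ = f₀ · (v + u)/v = 29.24 × (1521 + 13.1)/1521 ≈ 29.492 kHz.
On reflection it acts as a source moving toward the stationary detector: f₂ = f₁ · v/(v − u) = 29.492 × 1521/1507.9 ≈ 29.748 kHz.
Equivalently f₂ = f₀ · (v + u)/(v − u).
Beat frequency (with f₀ = 29240 Hz): |f₂ − f₀| = 2u·f₀/(v − u) = 2 × 13.1 × 29240/1507.9 ≈ 508 Hz.

508 Hz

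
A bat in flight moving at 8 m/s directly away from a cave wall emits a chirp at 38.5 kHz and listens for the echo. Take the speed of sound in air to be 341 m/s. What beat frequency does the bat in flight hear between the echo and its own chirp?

1765 Hz

The cave wall receives the sound from a moving source: f₁ = f₀ · v/(v + v_e) = 38.5 × 341/349 ≈ 37.617 kHz.
On the return leg the bat in flight is a moving observer: f₂ = f₁ · (v − v_e)/v = 37.617 × 333/341 ≈ 36.735 kHz.
Beat against the emitted tone (with f₀ = 38500 Hz): |f₂ − f₀| = 2v_e·f₀/(v + v_e) = 2 × 8 × 38500/349 ≈ 1765 Hz.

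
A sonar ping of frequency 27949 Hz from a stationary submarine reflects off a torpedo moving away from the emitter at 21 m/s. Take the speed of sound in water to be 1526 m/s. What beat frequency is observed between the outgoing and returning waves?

The torpedo first receives the wave as a moving observer: f₁ = f₀ · (v − u)/v = 27949 × (1526 − 21)/1526 ≈ 27564 Hz.
The reflection then acts as a moving source: f₂ = f₁ · v/(v + u) ≈ 27190 Hz.
Beat frequency: |f₂ − f₀| = 2u·f₀/(v + u) = 2 × 21 × 27949/1547 ≈ 759 Hz.

759 Hz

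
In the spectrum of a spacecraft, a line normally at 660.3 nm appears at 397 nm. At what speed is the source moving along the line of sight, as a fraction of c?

λ'/λ₀ = 0.6012 < 1 (blueshift), so the source is approaching.
λ'/λ₀ = √((1 − β)/(1 + β)) for an approaching source ⇒ β = (1 − r²)/(1 + r²) with r = λ'/λ₀.
β = (1 − 0.3615)/(1 + 0.3615) ≈ 0.469.

0.469c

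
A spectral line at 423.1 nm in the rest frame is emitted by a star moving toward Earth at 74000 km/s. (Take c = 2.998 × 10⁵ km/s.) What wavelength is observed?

β = v/c = 74000/299800 = 0.2468.
Relativistic Doppler for wavelength: λ' = λ₀ · √((1 − β)/(1 + β)).
λ' = 423.1 × √(0.7532/1.2468) = 423.1 × 0.77722 ≈ 328.8 nm.

328.8 nm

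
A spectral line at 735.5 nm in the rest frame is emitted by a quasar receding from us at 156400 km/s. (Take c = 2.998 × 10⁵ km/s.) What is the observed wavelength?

β = v/c = 156400/299800 = 0.5217.
Relativistic Doppler for wavelength: λ' = λ₀ · √((1 + β)/(1 − β)).
λ' = 735.5 × √(1.5217/0.4783) = 735.5 × 1.78362 ≈ 1311.9 nm.

1311.9 nm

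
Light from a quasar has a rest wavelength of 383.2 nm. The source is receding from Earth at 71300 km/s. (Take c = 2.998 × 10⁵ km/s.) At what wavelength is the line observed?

488.3 nm

β = v/c = 71300/299800 = 0.2378.
Relativistic Doppler for wavelength: λ' = λ₀ · √((1 + β)/(1 − β)).
λ' = 383.2 × √(1.2378/0.7622) = 383.2 × 1.27439 ≈ 488.3 nm.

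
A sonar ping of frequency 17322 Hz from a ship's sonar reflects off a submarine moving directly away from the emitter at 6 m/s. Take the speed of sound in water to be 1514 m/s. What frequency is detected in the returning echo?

17185 Hz

The submarine first receives the wave as a moving observer: f₁ = f₀ · (v − u)/v = 17322 × (1514 − 6)/1514 ≈ 17253 Hz.
On reflection it acts as a source moving away from the stationary detector: f₂ = f₁ · v/(v + u) = 17253 × 1514/1520 ≈ 17185 Hz.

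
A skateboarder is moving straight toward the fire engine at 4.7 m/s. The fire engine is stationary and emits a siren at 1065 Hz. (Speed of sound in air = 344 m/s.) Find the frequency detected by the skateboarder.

Moving observer, stationary source: f' = f · (v + v_o)/v.
f' = 1065 × (344 + 4.7)/344 = 1065 × 348.7/344 ≈ 1080 Hz.

1080 Hz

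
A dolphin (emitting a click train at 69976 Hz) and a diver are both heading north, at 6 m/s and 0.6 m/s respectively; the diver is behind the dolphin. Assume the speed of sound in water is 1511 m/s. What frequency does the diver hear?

69727 Hz

The diver is behind, so the dolphin is moving away from it while the diver is moving toward the dolphin.
With source receding and observer approaching, f' = f · (v + v_o)/(v + v_s).
f' = 69976 × (1511 + 0.6)/(1511 + 6) = 69976 × 1511.6/1517 ≈ 69727 Hz.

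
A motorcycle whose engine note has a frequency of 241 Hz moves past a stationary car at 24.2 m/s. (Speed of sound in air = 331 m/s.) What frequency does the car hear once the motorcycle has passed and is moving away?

Receding: f₂ = f · v/(v + v_s) = 241 × 331/355.2 ≈ 225 Hz.

225 Hz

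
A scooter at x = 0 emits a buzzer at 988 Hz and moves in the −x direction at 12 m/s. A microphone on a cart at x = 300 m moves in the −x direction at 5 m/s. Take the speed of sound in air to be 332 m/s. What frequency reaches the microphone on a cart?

968 Hz

The observer lies on the +x side, so the source is heading away from the observer and the observer is heading toward the source.
With source receding and observer approaching, f' = f · (v + v_o)/(v + v_s).
f' = 988 × (332 + 5)/(332 + 12) = 988 × 337/344 ≈ 968 Hz.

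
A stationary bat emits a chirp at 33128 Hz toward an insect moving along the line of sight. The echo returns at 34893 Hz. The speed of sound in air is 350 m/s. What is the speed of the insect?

Double Doppler shift off a moving reflector: f₂ = f₀ · (v + u)/(v − u) (u > 0 toward emitter).
Rearranging, u = v · (f₂ − f₀)/(f₂ + f₀) = 350 × 1765/68021 ≈ 9.1 m/s.
So the insect is moving at 9.1 m/s toward the emitter.

9.1 m/s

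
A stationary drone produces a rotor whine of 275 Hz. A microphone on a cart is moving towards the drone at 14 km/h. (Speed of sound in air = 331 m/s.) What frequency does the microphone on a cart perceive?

14 km/h = 3.889 m/s.
Moving observer, stationary source: f' = f · (v + v_o)/v.
f' = 275 × (331 + 3.889)/331 = 275 × 334.89/331 ≈ 278 Hz.

278 Hz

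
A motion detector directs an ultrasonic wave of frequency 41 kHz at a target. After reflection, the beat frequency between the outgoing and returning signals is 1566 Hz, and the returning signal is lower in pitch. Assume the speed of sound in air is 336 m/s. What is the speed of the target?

6.5 m/s

Double Doppler shift off a moving reflector: f₂ = f₀ · (v + u)/(v − u) (u > 0 toward emitter).
Returning signal is lower, so f₂ = f₀ − Δf = 41000 − 1566 = 39434 Hz.
Rearranging, u = v · (f₂ − f₀)/(f₂ + f₀) = 336 × -1566/80434 ≈ -6.5 m/s.
So the target is moving at 6.5 m/s away from the emitter.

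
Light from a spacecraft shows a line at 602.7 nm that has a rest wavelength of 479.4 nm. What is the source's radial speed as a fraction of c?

0.225c

λ'/λ₀ = 1.2572 > 1 (redshift), so the source is receding.
λ'/λ₀ = √((1 + β)/(1 − β)) for a receding source ⇒ β = (r² − 1)/(r² + 1) with r = λ'/λ₀.
β = (1.5805 − 1)/(1.5805 + 1) ≈ 0.225.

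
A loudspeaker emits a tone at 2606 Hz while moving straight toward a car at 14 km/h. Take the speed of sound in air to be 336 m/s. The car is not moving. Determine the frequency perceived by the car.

14 km/h = 3.889 m/s.
Only the source moves, toward the listener, so f' = f · v/(v − v_s).
f' = 2606 × 336/(336 − 3.889) = 2606 × 336/332.1 ≈ 2637 Hz.

2637 Hz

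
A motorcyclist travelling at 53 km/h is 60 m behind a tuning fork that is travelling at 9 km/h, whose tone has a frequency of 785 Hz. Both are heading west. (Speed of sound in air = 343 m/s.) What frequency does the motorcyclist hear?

9 km/h = 2.5 m/s; 53 km/h = 14.72 m/s.
The motorcyclist is behind, so the tuning fork is moving away from it while the motorcyclist is moving toward the tuning fork.
Both move, so f' = f · (v + v_o)/(v + v_s).
f' = 785 × (343 + 14.72)/(343 + 2.5) = 785 × 357.72/345.5 ≈ 813 Hz.

813 Hz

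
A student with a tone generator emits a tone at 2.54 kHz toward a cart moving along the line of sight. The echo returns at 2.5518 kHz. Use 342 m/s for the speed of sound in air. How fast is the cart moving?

0.79 m/s

Double Doppler shift off a moving reflector: f₂ = f₀ · (v + u)/(v − u) (u > 0 toward emitter).
Rearranging, u = v · (f₂ − f₀)/(f₂ + f₀) = 342 × 0.0118/5.0918 ≈ 0.79 m/s.
So the cart is moving at 0.79 m/s toward the emitter.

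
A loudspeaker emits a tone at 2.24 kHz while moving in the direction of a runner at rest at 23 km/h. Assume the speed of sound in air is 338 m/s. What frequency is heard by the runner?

2.28 kHz

23 km/h = 6.389 m/s.
Moving source, stationary observer: f' = f · v/(v − v_s) since the source is approaching.
f' = 2.24 × 338/(338 − 6.389) = 2.24 × 338/331.6 ≈ 2.28 kHz.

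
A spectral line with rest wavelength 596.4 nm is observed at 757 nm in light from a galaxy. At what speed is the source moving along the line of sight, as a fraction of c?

0.234

λ'/λ₀ = 1.2693 > 1 (redshift), so the source is receding.
λ'/λ₀ = √((1 + β)/(1 − β)) for a receding source ⇒ β = (r² − 1)/(r² + 1) with r = λ'/λ₀.
β = (1.6111 − 1)/(1.6111 + 1) ≈ 0.234.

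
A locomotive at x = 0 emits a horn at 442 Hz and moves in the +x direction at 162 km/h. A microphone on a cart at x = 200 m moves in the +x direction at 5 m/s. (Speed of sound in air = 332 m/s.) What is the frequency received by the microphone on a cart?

162 km/h = 45 m/s.
The observer lies on the +x side, so the source is heading toward the observer and the observer is heading away from the source.
General Doppler shift: f' = f · (v − v_o)/(v − v_s).
f' = 442 × (332 − 5)/(332 − 45) = 442 × 327/287 ≈ 504 Hz.

504 Hz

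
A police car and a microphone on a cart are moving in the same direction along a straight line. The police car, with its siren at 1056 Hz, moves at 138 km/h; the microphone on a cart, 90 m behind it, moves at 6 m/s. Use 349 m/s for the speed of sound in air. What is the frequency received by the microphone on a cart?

138 km/h = 38.33 m/s.
The microphone on a cart is behind, so the police car is moving away from it while the microphone on a cart is moving toward the police car.
With source receding and observer approaching, f' = f · (v + v_o)/(v + v_s).
f' = 1056 × (349 + 6)/(349 + 38.33) = 1056 × 355/387.33 ≈ 968 Hz.

968 Hz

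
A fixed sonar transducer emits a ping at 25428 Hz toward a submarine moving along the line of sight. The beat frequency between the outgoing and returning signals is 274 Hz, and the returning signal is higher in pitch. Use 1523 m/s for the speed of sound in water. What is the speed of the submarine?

8.2 m/s

Double Doppler shift off a moving reflector: f₂ = f₀ · (v + u)/(v − u) (u > 0 toward emitter).
Returning signal is higher, so f₂ = f₀ + Δf = 25428 + 274 = 25702 Hz.
Rearranging, u = v · (f₂ − f₀)/(f₂ + f₀) = 1523 × 274/51130 ≈ 8.2 m/s.
So the submarine is moving at 8.2 m/s toward the emitter.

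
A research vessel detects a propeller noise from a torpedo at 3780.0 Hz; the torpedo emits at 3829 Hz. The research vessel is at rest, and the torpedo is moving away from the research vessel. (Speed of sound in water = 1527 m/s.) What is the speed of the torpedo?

f' = f · v/(v + v_s) ⇒ v_s = v · |1 − f/f'|.
v_s = 1527 × |1 − 3829/3780.0| = 1527 × 0.01296 ≈ 19.8 m/s.

19.8 m/s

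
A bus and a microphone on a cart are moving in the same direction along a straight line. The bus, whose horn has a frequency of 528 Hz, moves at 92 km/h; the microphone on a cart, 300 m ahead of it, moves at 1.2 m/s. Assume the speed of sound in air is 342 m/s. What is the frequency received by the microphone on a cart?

569 Hz

92 km/h = 25.56 m/s.
The microphone on a cart is ahead, so the bus is moving toward it while the microphone on a cart is moving away from the bus.
With source approaching and observer receding, f' = f · (v − v_o)/(v − v_s).
f' = 528 × (342 − 1.2)/(342 − 25.56) = 528 × 340.8/316.44 ≈ 569 Hz.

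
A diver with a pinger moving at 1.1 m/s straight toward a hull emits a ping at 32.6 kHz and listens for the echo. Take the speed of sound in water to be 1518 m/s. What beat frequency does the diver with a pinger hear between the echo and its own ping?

47.3 Hz

The hull receives the sound from a moving source: f₁ = f₀ · v/(v − v_e) = 32.6 × 1518/1516.9 ≈ 32.6236 kHz.
On the return leg the diver with a pinger is a moving observer: f₂ = f₁ · (v + v_e)/v = 32.6236 × 1519.1/1518 ≈ 32.6473 kHz.
Equivalently f₂ = f₀ · (v + v_e)/(v − v_e).
Beat against the emitted tone (with f₀ = 32600 Hz): |f₂ − f₀| = 2v_e·f₀/(v − v_e) = 2 × 1.1 × 32600/1516.9 ≈ 47.3 Hz.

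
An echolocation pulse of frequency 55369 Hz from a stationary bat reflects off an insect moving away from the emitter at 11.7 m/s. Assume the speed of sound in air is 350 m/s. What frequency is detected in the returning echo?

51787 Hz

At the insect (a moving observer), f₁ = f₀ · (v − u)/v = 55369 × 338.3/350 ≈ 53518 Hz.
The reflection then acts as a moving source: f₂ = f₁ · v/(v + u) ≈ 51787 Hz.
Equivalently f₂ = f₀ · (v − u)/(v + u).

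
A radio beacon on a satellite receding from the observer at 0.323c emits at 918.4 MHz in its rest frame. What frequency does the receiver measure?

657.0 MHz

Relativistic Doppler for frequency: f' = f₀ · √((1 − β)/(1 + β)).
f' = 918.4 × √(0.6770/1.3230) = 918.4 × 0.71534 ≈ 657.0 MHz.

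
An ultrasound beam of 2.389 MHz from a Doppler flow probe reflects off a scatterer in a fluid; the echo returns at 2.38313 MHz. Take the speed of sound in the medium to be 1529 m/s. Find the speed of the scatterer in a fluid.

1.88 m/s

Double Doppler shift off a moving reflector: f₂ = f₀ · (v + u)/(v − u) (u > 0 toward emitter).
Rearranging, u = v · (f₂ − f₀)/(f₂ + f₀) = 1529 × -0.00587/4.77213 ≈ -1.88 m/s.
So the scatterer in a fluid is moving at 1.88 m/s away from the emitter.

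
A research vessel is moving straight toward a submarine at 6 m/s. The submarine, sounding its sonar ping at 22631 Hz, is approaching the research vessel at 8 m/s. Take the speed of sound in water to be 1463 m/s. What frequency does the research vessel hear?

General Doppler shift: f' = f · (v + v_o)/(v − v_s).
f' = 22631 × (1463 + 6)/(1463 − 8) = 22631 × 1469/1455 ≈ 22849 Hz.

22849 Hz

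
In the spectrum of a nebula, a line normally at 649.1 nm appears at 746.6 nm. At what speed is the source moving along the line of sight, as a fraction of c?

λ'/λ₀ = 1.1502 > 1 (redshift), so the source is receding.
λ'/λ₀ = √((1 + β)/(1 − β)) for a receding source ⇒ β = (r² − 1)/(r² + 1) with r = λ'/λ₀.
β = (1.3230 − 1)/(1.3230 + 1) ≈ 0.139.

0.139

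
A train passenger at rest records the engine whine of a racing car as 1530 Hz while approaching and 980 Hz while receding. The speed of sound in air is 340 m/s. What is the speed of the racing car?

75 m/s

f₁/f₂ = (v + v_s)/(v − v_s), so v_s = v · (f₁ − f₂)/(f₁ + f₂).
v_s = 340 × (1530 − 980)/(1530 + 980) = 340 × 550/2510 ≈ 75 m/s.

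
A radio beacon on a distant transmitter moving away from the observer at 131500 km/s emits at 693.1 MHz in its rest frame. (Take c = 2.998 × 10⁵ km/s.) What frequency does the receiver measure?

β = v/c = 131500/299800 = 0.4386.
Relativistic Doppler for frequency: f' = f₀ · √((1 − β)/(1 + β)).
f' = 693.1 × √(0.5614/1.4386) = 693.1 × 0.62467 ≈ 433.0 MHz.

433.0 MHz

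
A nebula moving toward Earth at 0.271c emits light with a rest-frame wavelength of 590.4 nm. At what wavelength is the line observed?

Relativistic Doppler for wavelength: λ' = λ₀ · √((1 − β)/(1 + β)).
λ' = 590.4 × √(0.7290/1.2710) = 590.4 × 0.75734 ≈ 447.1 nm.

447.1 nm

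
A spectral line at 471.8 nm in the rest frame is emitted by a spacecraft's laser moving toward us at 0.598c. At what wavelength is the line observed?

Relativistic Doppler for wavelength: λ' = λ₀ · √((1 − β)/(1 + β)).
λ' = 471.8 × √(0.4020/1.5980) = 471.8 × 0.50156 ≈ 236.6 nm.

236.6 nm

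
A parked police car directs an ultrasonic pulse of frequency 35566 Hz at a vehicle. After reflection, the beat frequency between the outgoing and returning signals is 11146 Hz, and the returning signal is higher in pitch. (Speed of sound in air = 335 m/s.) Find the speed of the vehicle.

45 m/s

Double Doppler shift off a moving reflector: f₂ = f₀ · (v + u)/(v − u) (u > 0 toward emitter).
Returning signal is higher, so f₂ = f₀ + Δf = 35566 + 11146 = 46712 Hz.
Rearranging, u = v · (f₂ − f₀)/(f₂ + f₀) = 335 × 11146/82278 ≈ 45 m/s.
So the vehicle is moving at 45 m/s toward the emitter.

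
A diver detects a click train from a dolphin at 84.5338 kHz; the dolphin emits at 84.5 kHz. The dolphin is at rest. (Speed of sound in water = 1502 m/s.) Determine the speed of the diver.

f' > f, so the diver is approaching.
f' = f · (v + v_o)/v ⇒ v_o = v · |f'/f − 1|.
v_o = 1502 × |84.5338/84.5 − 1| = 1502 × 0.0004 ≈ 0.60 m/s.

0.60 m/s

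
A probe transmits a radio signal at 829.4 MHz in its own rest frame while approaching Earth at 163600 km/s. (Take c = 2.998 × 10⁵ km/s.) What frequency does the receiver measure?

β = v/c = 163600/299800 = 0.5457.
Relativistic Doppler for frequency: f' = f₀ · √((1 + β)/(1 − β)).
f' = 829.4 × √(1.5457/0.4543) = 829.4 × 1.84455 ≈ 1529.9 MHz.

1529.9 MHz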